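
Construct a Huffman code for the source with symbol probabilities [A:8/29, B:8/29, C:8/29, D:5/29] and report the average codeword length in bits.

Huffman tree construction:
Combine smallest probabilities repeatedly
Resulting codes:
  A: 01 (length 2)
  B: 10 (length 2)
  C: 11 (length 2)
  D: 00 (length 2)
Average length = Σ p(s) × length(s) = 2.0000 bits


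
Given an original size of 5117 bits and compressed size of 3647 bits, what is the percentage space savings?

Space savings = (1 - Compressed/Original) × 100%
= (1 - 3647/5117) × 100%
= 28.73%


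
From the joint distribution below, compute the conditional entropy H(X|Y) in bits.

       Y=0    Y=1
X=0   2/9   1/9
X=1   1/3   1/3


H(X|Y) = Σ_y p(y) H(X|Y=y)
  p(Y=0) = 5/9, H(X|Y=0) = 0.9710
  p(Y=1) = 4/9, H(X|Y=1) = 0.8113
H(X|Y) = 0.5556×0.9710 + 0.4444×0.8113 = 0.9000 bits


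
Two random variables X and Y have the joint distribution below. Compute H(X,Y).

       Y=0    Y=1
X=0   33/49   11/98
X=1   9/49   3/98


H(X,Y) = -Σ p(x,y) log₂ p(x,y)
  p(0,0)=33/49: -0.6735 × log₂(0.6735) = 0.3841
  p(0,1)=11/98: -0.1122 × log₂(0.1122) = 0.3542
  p(1,0)=9/49: -0.1837 × log₂(0.1837) = 0.4490
  p(1,1)=3/98: -0.0306 × log₂(0.0306) = 0.1540
H(X,Y) = 1.3413 bits


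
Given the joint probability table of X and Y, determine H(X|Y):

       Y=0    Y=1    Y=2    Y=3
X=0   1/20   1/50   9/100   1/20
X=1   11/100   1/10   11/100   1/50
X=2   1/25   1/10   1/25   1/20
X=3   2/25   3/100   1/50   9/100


H(X|Y) = Σ_y p(y) H(X|Y=y)
  p(Y=0) = 7/25, H(X|Y=0) = 1.8908
  p(Y=1) = 1/4, H(X|Y=1) = 1.7161
  p(Y=2) = 13/50, H(X|Y=2) = 1.7549
  p(Y=3) = 21/100, H(X|Y=3) = 1.8329
H(X|Y) = 0.2800×1.8908 + 0.2500×1.7161 + 0.2600×1.7549 + 0.2100×1.8329 = 1.7996 bits


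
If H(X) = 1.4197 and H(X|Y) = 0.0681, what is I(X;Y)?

I(X;Y) = H(X) - H(X|Y)
I(X;Y) = 1.4197 - 0.0681 = 1.3516 bits


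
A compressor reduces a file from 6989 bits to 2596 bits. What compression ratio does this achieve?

Compression ratio = Original / Compressed
= 6989 / 2596 = 2.69:1


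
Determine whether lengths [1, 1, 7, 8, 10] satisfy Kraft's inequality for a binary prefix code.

Kraft inequality: Σ 2^(-l_i) ≤ 1 for prefix-free code
Calculating: 2^(-1) + 2^(-1) + 2^(-7) + 2^(-8) + 2^(-10)
= 0.5 + 0.5 + 0.0078125 + 0.00390625 + 0.0009765625
= 1.0127
Since 1.0127 > 1, prefix-free code does not exist


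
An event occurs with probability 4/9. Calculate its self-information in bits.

Information content I(x) = -log₂(p(x))
I = -log₂(4/9) = -log₂(0.4444)
I = 1.1699 bits


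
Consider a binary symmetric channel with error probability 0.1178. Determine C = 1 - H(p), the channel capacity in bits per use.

For BSC with error probability p:
C = 1 - H(p) where H(p) is binary entropy
H(0.1178) = -0.1178 × log₂(0.1178) - 0.8822 × log₂(0.8822)
H(p) = 0.5230
C = 1 - 0.5230 = 0.4770 bits/use


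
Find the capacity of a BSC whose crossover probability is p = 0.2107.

For BSC with error probability p:
C = 1 - H(p) where H(p) is binary entropy
H(0.2107) = -0.2107 × log₂(0.2107) - 0.7893 × log₂(0.7893)
H(p) = 0.7428
C = 1 - 0.7428 = 0.2572 bits/use


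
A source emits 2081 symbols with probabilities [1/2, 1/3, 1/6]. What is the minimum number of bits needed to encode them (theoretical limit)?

Entropy H = 1.4591 bits/symbol
Minimum bits = H × n = 1.4591 × 2081
= 3036.49 bits


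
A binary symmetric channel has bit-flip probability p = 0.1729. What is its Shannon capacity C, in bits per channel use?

For BSC with error probability p:
C = 1 - H(p) where H(p) is binary entropy
H(0.1729) = -0.1729 × log₂(0.1729) - 0.8271 × log₂(0.8271)
H(p) = 0.6643
C = 1 - 0.6643 = 0.3357 bits/use


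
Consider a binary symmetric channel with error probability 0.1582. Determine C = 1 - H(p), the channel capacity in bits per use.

For BSC with error probability p:
C = 1 - H(p) where H(p) is binary entropy
H(0.1582) = -0.1582 × log₂(0.1582) - 0.8418 × log₂(0.8418)
H(p) = 0.6300
C = 1 - 0.6300 = 0.3700 bits/use


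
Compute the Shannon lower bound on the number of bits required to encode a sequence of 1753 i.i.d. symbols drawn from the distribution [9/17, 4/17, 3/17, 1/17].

Entropy H = 1.6590 bits/symbol
Minimum bits = H × n = 1.6590 × 1753
= 2908.19 bits


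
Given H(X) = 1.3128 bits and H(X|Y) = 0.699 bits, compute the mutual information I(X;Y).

I(X;Y) = H(X) - H(X|Y)
I(X;Y) = 1.3128 - 0.699 = 0.6138 bits


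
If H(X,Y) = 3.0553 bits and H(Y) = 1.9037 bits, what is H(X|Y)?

Chain rule: H(X,Y) = H(X|Y) + H(Y)
H(X|Y) = H(X,Y) - H(Y) = 3.0553 - 1.9037 = 1.1516 bits


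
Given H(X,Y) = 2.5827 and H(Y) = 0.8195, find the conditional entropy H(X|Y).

Chain rule: H(X,Y) = H(X|Y) + H(Y)
H(X|Y) = H(X,Y) - H(Y) = 2.5827 - 0.8195 = 1.7632 bits


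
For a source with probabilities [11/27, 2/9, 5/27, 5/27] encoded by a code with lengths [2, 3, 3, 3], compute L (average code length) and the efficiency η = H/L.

Average length L = Σ p_i × l_i = 2.5926 bits
Entropy H = 1.9111 bits
Efficiency η = H/L × 100% = 73.71%


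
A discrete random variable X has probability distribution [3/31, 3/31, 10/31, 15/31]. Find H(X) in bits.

H(X) = -Σ p(x) log₂ p(x)
  -3/31 × log₂(3/31) = 0.3261
  -3/31 × log₂(3/31) = 0.3261
  -10/31 × log₂(10/31) = 0.5265
  -15/31 × log₂(15/31) = 0.5068
H(X) = 1.6854 bits


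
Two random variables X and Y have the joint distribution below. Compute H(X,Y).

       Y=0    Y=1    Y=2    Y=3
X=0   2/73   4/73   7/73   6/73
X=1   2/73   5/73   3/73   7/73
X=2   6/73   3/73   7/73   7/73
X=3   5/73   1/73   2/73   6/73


H(X,Y) = -Σ p(x,y) log₂ p(x,y)
  p(0,0)=2/73: -0.0274 × log₂(0.0274) = 0.1422
  p(0,1)=4/73: -0.0548 × log₂(0.0548) = 0.2296
  p(0,2)=7/73: -0.0959 × log₂(0.0959) = 0.3243
  p(0,3)=6/73: -0.0822 × log₂(0.0822) = 0.2963
  p(1,0)=2/73: -0.0274 × log₂(0.0274) = 0.1422
  p(1,1)=5/73: -0.0685 × log₂(0.0685) = 0.2649
  p(1,2)=3/73: -0.0411 × log₂(0.0411) = 0.1892
  p(1,3)=7/73: -0.0959 × log₂(0.0959) = 0.3243
  p(2,0)=6/73: -0.0822 × log₂(0.0822) = 0.2963
  p(2,1)=3/73: -0.0411 × log₂(0.0411) = 0.1892
  p(2,2)=7/73: -0.0959 × log₂(0.0959) = 0.3243
  p(2,3)=7/73: -0.0959 × log₂(0.0959) = 0.3243
  p(3,0)=5/73: -0.0685 × log₂(0.0685) = 0.2649
  p(3,1)=1/73: -0.0137 × log₂(0.0137) = 0.0848
  p(3,2)=2/73: -0.0274 × log₂(0.0274) = 0.1422
  p(3,3)=6/73: -0.0822 × log₂(0.0822) = 0.2963
H(X,Y) = 3.8355 bits


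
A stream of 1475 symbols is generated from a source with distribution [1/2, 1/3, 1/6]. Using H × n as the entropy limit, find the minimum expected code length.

Entropy H = 1.4591 bits/symbol
Minimum bits = H × n = 1.4591 × 1475
= 2152.24 bits


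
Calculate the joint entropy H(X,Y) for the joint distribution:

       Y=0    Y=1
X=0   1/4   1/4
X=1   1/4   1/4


H(X,Y) = -Σ p(x,y) log₂ p(x,y)
  p(0,0)=1/4: -0.2500 × log₂(0.2500) = 0.5000
  p(0,1)=1/4: -0.2500 × log₂(0.2500) = 0.5000
  p(1,0)=1/4: -0.2500 × log₂(0.2500) = 0.5000
  p(1,1)=1/4: -0.2500 × log₂(0.2500) = 0.5000
H(X,Y) = 2.0000 bits


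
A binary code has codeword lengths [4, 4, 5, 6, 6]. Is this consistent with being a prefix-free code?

Kraft inequality: Σ 2^(-l_i) ≤ 1 for prefix-free code
Calculating: 2^(-4) + 2^(-4) + 2^(-5) + 2^(-6) + 2^(-6)
= 0.0625 + 0.0625 + 0.03125 + 0.015625 + 0.015625
= 0.1875
Since 0.1875 ≤ 1, prefix-free code exists


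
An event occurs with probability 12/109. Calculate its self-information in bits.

Information content I(x) = -log₂(p(x))
I = -log₂(12/109) = -log₂(0.1101)
I = 3.1832 bits


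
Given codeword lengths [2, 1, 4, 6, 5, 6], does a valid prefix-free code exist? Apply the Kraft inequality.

Kraft inequality: Σ 2^(-l_i) ≤ 1 for prefix-free code
Calculating: 2^(-2) + 2^(-1) + 2^(-4) + 2^(-6) + 2^(-5) + 2^(-6)
= 0.25 + 0.5 + 0.0625 + 0.015625 + 0.03125 + 0.015625
= 0.8750
Since 0.8750 ≤ 1, prefix-free code exists


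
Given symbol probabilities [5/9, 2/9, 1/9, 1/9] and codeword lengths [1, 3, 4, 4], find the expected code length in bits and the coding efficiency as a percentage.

Average length L = Σ p_i × l_i = 2.1111 bits
Entropy H = 1.6577 bits
Efficiency η = H/L × 100% = 78.52%


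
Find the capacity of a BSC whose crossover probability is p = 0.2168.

For BSC with error probability p:
C = 1 - H(p) where H(p) is binary entropy
H(0.2168) = -0.2168 × log₂(0.2168) - 0.7832 × log₂(0.7832)
H(p) = 0.7543
C = 1 - 0.7543 = 0.2457 bits/use


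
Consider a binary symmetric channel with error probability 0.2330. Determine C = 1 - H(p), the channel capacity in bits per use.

For BSC with error probability p:
C = 1 - H(p) where H(p) is binary entropy
H(0.2330) = -0.2330 × log₂(0.2330) - 0.7670 × log₂(0.7670)
H(p) = 0.7832
C = 1 - 0.7832 = 0.2168 bits/use


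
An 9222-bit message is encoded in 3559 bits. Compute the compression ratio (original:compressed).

Compression ratio = Original / Compressed
= 9222 / 3559 = 2.59:1


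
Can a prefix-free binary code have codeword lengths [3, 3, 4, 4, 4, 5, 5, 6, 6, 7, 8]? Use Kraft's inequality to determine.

Kraft inequality: Σ 2^(-l_i) ≤ 1 for prefix-free code
Calculating: 2^(-3) + 2^(-3) + 2^(-4) + 2^(-4) + 2^(-4) + 2^(-5) + 2^(-5) + 2^(-6) + 2^(-6) + 2^(-7) + 2^(-8)
= 0.125 + 0.125 + 0.0625 + 0.0625 + 0.0625 + 0.03125 + 0.03125 + 0.015625 + 0.015625 + 0.0078125 + 0.00390625
= 0.5430
Since 0.5430 ≤ 1, prefix-free code exists


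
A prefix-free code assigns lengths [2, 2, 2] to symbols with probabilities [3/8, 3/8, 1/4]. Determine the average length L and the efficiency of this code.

Average length L = Σ p_i × l_i = 2.0000 bits
Entropy H = 1.5613 bits
Efficiency η = H/L × 100% = 78.06%


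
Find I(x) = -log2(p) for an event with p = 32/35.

Information content I(x) = -log₂(p(x))
I = -log₂(32/35) = -log₂(0.9143)
I = 0.1293 bits


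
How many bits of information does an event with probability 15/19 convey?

Information content I(x) = -log₂(p(x))
I = -log₂(15/19) = -log₂(0.7895)
I = 0.3410 bits


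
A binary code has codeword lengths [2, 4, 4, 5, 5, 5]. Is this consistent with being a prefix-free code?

Kraft inequality: Σ 2^(-l_i) ≤ 1 for prefix-free code
Calculating: 2^(-2) + 2^(-4) + 2^(-4) + 2^(-5) + 2^(-5) + 2^(-5)
= 0.25 + 0.0625 + 0.0625 + 0.03125 + 0.03125 + 0.03125
= 0.4688
Since 0.4688 ≤ 1, prefix-free code exists


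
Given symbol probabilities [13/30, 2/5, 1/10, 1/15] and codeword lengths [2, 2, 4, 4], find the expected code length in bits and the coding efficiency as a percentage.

Average length L = Σ p_i × l_i = 2.3333 bits
Entropy H = 1.6442 bits
Efficiency η = H/L × 100% = 70.47%


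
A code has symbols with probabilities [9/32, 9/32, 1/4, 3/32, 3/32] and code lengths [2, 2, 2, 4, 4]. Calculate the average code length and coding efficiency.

Average length L = Σ p_i × l_i = 2.3750 bits
Entropy H = 2.1697 bits
Efficiency η = H/L × 100% = 91.36%


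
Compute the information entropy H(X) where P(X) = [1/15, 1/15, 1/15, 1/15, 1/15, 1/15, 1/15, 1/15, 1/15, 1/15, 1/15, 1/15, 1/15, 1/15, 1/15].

H(X) = -Σ p(x) log₂ p(x)
  -1/15 × log₂(1/15) = 0.2605
  -1/15 × log₂(1/15) = 0.2605
  -1/15 × log₂(1/15) = 0.2605
  -1/15 × log₂(1/15) = 0.2605
  -1/15 × log₂(1/15) = 0.2605
  -1/15 × log₂(1/15) = 0.2605
  -1/15 × log₂(1/15) = 0.2605
  -1/15 × log₂(1/15) = 0.2605
  -1/15 × log₂(1/15) = 0.2605
  -1/15 × log₂(1/15) = 0.2605
  -1/15 × log₂(1/15) = 0.2605
  -1/15 × log₂(1/15) = 0.2605
  -1/15 × log₂(1/15) = 0.2605
  -1/15 × log₂(1/15) = 0.2605
  -1/15 × log₂(1/15) = 0.2605
H(X) = 3.9069 bits


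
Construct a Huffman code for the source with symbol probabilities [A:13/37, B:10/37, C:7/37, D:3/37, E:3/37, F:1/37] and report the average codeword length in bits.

Huffman tree construction:
Combine smallest probabilities repeatedly
Resulting codes:
  A: 11 (length 2)
  B: 10 (length 2)
  C: 00 (length 2)
  D: 0111 (length 4)
  E: 010 (length 3)
  F: 0110 (length 4)
Average length = Σ p(s) × length(s) = 2.2973 bits


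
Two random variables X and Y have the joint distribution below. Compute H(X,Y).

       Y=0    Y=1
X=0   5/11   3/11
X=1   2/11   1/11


H(X,Y) = -Σ p(x,y) log₂ p(x,y)
  p(0,0)=5/11: -0.4545 × log₂(0.4545) = 0.5170
  p(0,1)=3/11: -0.2727 × log₂(0.2727) = 0.5112
  p(1,0)=2/11: -0.1818 × log₂(0.1818) = 0.4472
  p(1,1)=1/11: -0.0909 × log₂(0.0909) = 0.3145
H(X,Y) = 1.7899 bits


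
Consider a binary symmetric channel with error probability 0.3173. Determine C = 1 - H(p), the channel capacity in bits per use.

For BSC with error probability p:
C = 1 - H(p) where H(p) is binary entropy
H(0.3173) = -0.3173 × log₂(0.3173) - 0.6827 × log₂(0.6827)
H(p) = 0.9014
C = 1 - 0.9014 = 0.0986 bits/use


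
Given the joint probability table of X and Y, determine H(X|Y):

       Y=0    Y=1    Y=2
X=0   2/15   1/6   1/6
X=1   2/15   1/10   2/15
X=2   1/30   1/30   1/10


H(X|Y) = Σ_y p(y) H(X|Y=y)
  p(Y=0) = 3/10, H(X|Y=0) = 1.3921
  p(Y=1) = 3/10, H(X|Y=1) = 1.3516
  p(Y=2) = 2/5, H(X|Y=2) = 1.5546
H(X|Y) = 0.3000×1.3921 + 0.3000×1.3516 + 0.4000×1.5546 = 1.4450 bits


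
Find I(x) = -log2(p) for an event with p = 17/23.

Information content I(x) = -log₂(p(x))
I = -log₂(17/23) = -log₂(0.7391)
I = 0.4361 bits


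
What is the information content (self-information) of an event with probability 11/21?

Information content I(x) = -log₂(p(x))
I = -log₂(11/21) = -log₂(0.5238)
I = 0.9329 bits


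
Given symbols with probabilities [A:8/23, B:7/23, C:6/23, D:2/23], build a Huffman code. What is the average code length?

Huffman tree construction:
Combine smallest probabilities repeatedly
Resulting codes:
  A: 11 (length 2)
  B: 10 (length 2)
  C: 01 (length 2)
  D: 00 (length 2)
Average length = Σ p(s) × length(s) = 2.0000 bits


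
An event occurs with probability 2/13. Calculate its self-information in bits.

Information content I(x) = -log₂(p(x))
I = -log₂(2/13) = -log₂(0.1538)
I = 2.7004 bits


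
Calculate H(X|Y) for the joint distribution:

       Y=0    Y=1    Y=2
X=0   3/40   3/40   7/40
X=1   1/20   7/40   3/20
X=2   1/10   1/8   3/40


H(X|Y) = Σ_y p(y) H(X|Y=y)
  p(Y=0) = 9/40, H(X|Y=0) = 1.5305
  p(Y=1) = 3/8, H(X|Y=1) = 1.5058
  p(Y=2) = 2/5, H(X|Y=2) = 1.5052
H(X|Y) = 0.2250×1.5305 + 0.3750×1.5058 + 0.4000×1.5052 = 1.5111 bits


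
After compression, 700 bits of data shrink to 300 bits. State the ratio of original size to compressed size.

Compression ratio = Original / Compressed
= 700 / 300 = 2.33:1


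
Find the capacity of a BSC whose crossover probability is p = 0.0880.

For BSC with error probability p:
C = 1 - H(p) where H(p) is binary entropy
H(0.0880) = -0.0880 × log₂(0.0880) - 0.9120 × log₂(0.9120)
H(p) = 0.4298
C = 1 - 0.4298 = 0.5702 bits/use


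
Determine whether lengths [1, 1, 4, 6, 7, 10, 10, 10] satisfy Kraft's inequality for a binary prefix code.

Kraft inequality: Σ 2^(-l_i) ≤ 1 for prefix-free code
Calculating: 2^(-1) + 2^(-1) + 2^(-4) + 2^(-6) + 2^(-7) + 2^(-10) + 2^(-10) + 2^(-10)
= 0.5 + 0.5 + 0.0625 + 0.015625 + 0.0078125 + 0.0009765625 + 0.0009765625 + 0.0009765625
= 1.0889
Since 1.0889 > 1, prefix-free code does not exist


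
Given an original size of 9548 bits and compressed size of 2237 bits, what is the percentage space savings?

Space savings = (1 - Compressed/Original) × 100%
= (1 - 2237/9548) × 100%
= 76.57%


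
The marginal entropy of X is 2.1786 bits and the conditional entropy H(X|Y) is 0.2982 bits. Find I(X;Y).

I(X;Y) = H(X) - H(X|Y)
I(X;Y) = 2.1786 - 0.2982 = 1.8804 bits


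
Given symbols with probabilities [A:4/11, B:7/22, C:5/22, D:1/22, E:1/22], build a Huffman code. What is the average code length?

Huffman tree construction:
Combine smallest probabilities repeatedly
Resulting codes:
  A: 0 (length 1)
  B: 10 (length 2)
  C: 111 (length 3)
  D: 1100 (length 4)
  E: 1101 (length 4)
Average length = Σ p(s) × length(s) = 2.0455 bits


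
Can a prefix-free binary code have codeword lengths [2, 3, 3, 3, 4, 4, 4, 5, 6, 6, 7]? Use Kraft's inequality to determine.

Kraft inequality: Σ 2^(-l_i) ≤ 1 for prefix-free code
Calculating: 2^(-2) + 2^(-3) + 2^(-3) + 2^(-3) + 2^(-4) + 2^(-4) + 2^(-4) + 2^(-5) + 2^(-6) + 2^(-6) + 2^(-7)
= 0.25 + 0.125 + 0.125 + 0.125 + 0.0625 + 0.0625 + 0.0625 + 0.03125 + 0.015625 + 0.015625 + 0.0078125
= 0.8828
Since 0.8828 ≤ 1, prefix-free code exists


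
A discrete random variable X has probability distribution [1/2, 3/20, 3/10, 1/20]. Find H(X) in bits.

H(X) = -Σ p(x) log₂ p(x)
  -1/2 × log₂(1/2) = 0.5000
  -3/20 × log₂(3/20) = 0.4105
  -3/10 × log₂(3/10) = 0.5211
  -1/20 × log₂(1/20) = 0.2161
H(X) = 1.6477 bits


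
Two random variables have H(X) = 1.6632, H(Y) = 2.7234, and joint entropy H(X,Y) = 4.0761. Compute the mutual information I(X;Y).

I(X;Y) = H(X) + H(Y) - H(X,Y)
I(X;Y) = 1.6632 + 2.7234 - 4.0761 = 0.3105 bits


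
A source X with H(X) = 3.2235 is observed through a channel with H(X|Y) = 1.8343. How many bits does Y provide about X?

I(X;Y) = H(X) - H(X|Y)
I(X;Y) = 3.2235 - 1.8343 = 1.3892 bits


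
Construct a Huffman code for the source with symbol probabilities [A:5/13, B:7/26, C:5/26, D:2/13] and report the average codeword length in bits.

Huffman tree construction:
Combine smallest probabilities repeatedly
Resulting codes:
  A: 0 (length 1)
  B: 10 (length 2)
  C: 111 (length 3)
  D: 110 (length 3)
Average length = Σ p(s) × length(s) = 1.9615 bits


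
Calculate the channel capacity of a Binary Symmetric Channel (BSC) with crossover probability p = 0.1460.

For BSC with error probability p:
C = 1 - H(p) where H(p) is binary entropy
H(0.1460) = -0.1460 × log₂(0.1460) - 0.8540 × log₂(0.8540)
H(p) = 0.5997
C = 1 - 0.5997 = 0.4003 bits/use


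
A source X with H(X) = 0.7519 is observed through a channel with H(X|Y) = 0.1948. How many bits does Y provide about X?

I(X;Y) = H(X) - H(X|Y)
I(X;Y) = 0.7519 - 0.1948 = 0.5571 bits


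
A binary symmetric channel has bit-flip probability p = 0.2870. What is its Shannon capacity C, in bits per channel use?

For BSC with error probability p:
C = 1 - H(p) where H(p) is binary entropy
H(0.2870) = -0.2870 × log₂(0.2870) - 0.7130 × log₂(0.7130)
H(p) = 0.8648
C = 1 - 0.8648 = 0.1352 bits/use


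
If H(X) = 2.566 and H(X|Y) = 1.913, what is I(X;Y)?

I(X;Y) = H(X) - H(X|Y)
I(X;Y) = 2.566 - 1.913 = 0.653 bits


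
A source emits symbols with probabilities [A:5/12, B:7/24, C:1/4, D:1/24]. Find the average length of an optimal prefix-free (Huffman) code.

Huffman tree construction:
Combine smallest probabilities repeatedly
Resulting codes:
  A: 0 (length 1)
  B: 10 (length 2)
  C: 111 (length 3)
  D: 110 (length 3)
Average length = Σ p(s) × length(s) = 1.8750 bits


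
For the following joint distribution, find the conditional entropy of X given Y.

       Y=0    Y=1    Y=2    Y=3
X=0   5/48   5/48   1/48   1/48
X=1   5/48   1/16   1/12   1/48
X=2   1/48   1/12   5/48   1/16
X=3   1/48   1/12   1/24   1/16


H(X|Y) = Σ_y p(y) H(X|Y=y)
  p(Y=0) = 1/4, H(X|Y=0) = 1.6500
  p(Y=1) = 1/3, H(X|Y=1) = 1.9772
  p(Y=2) = 1/4, H(X|Y=2) = 1.7842
  p(Y=3) = 1/6, H(X|Y=3) = 1.8113
H(X|Y) = 0.2500×1.6500 + 0.3333×1.9772 + 0.2500×1.7842 + 0.1667×1.8113 = 1.8195 bits


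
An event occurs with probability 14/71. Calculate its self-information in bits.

Information content I(x) = -log₂(p(x))
I = -log₂(14/71) = -log₂(0.1972)
I = 2.3424 bits


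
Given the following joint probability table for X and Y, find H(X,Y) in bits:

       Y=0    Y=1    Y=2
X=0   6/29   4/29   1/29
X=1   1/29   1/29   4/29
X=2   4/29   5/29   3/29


H(X,Y) = -Σ p(x,y) log₂ p(x,y)
  p(0,0)=6/29: -0.2069 × log₂(0.2069) = 0.4703
  p(0,1)=4/29: -0.1379 × log₂(0.1379) = 0.3942
  p(0,2)=1/29: -0.0345 × log₂(0.0345) = 0.1675
  p(1,0)=1/29: -0.0345 × log₂(0.0345) = 0.1675
  p(1,1)=1/29: -0.0345 × log₂(0.0345) = 0.1675
  p(1,2)=4/29: -0.1379 × log₂(0.1379) = 0.3942
  p(2,0)=4/29: -0.1379 × log₂(0.1379) = 0.3942
  p(2,1)=5/29: -0.1724 × log₂(0.1724) = 0.4373
  p(2,2)=3/29: -0.1034 × log₂(0.1034) = 0.3386
H(X,Y) = 2.9313 bits


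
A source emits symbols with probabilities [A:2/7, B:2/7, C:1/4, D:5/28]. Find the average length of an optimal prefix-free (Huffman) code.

Huffman tree construction:
Combine smallest probabilities repeatedly
Resulting codes:
  A: 10 (length 2)
  B: 11 (length 2)
  C: 01 (length 2)
  D: 00 (length 2)
Average length = Σ p(s) × length(s) = 2.0000 bits


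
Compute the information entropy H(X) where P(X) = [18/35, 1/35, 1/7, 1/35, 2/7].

H(X) = -Σ p(x) log₂ p(x)
  -18/35 × log₂(18/35) = 0.4934
  -1/35 × log₂(1/35) = 0.1466
  -1/7 × log₂(1/7) = 0.4011
  -1/35 × log₂(1/35) = 0.1466
  -2/7 × log₂(2/7) = 0.5164
H(X) = 1.7039 bits


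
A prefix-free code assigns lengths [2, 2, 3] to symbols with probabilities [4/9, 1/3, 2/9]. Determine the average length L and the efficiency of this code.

Average length L = Σ p_i × l_i = 2.2222 bits
Entropy H = 1.5305 bits
Efficiency η = H/L × 100% = 68.87%


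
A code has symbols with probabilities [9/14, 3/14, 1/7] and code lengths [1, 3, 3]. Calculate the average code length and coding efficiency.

Average length L = Σ p_i × l_i = 1.7143 bits
Entropy H = 1.2871 bits
Efficiency η = H/L × 100% = 75.08%


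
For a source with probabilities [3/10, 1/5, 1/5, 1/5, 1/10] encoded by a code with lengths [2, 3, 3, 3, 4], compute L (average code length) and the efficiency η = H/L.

Average length L = Σ p_i × l_i = 2.8000 bits
Entropy H = 2.2464 bits
Efficiency η = H/L × 100% = 80.23%


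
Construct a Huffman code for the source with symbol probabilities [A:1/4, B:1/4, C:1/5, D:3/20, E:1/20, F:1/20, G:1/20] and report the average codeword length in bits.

Huffman tree construction:
Combine smallest probabilities repeatedly
Resulting codes:
  A: 01 (length 2)
  B: 10 (length 2)
  C: 00 (length 2)
  D: 110 (length 3)
  E: 11110 (length 5)
  F: 11111 (length 5)
  G: 1110 (length 4)
Average length = Σ p(s) × length(s) = 2.5500 bits


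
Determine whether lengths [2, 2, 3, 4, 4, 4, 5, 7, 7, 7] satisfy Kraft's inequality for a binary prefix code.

Kraft inequality: Σ 2^(-l_i) ≤ 1 for prefix-free code
Calculating: 2^(-2) + 2^(-2) + 2^(-3) + 2^(-4) + 2^(-4) + 2^(-4) + 2^(-5) + 2^(-7) + 2^(-7) + 2^(-7)
= 0.25 + 0.25 + 0.125 + 0.0625 + 0.0625 + 0.0625 + 0.03125 + 0.0078125 + 0.0078125 + 0.0078125
= 0.8672
Since 0.8672 ≤ 1, prefix-free code exists


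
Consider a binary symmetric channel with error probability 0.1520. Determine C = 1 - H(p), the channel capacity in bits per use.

For BSC with error probability p:
C = 1 - H(p) where H(p) is binary entropy
H(0.1520) = -0.1520 × log₂(0.1520) - 0.8480 × log₂(0.8480)
H(p) = 0.6148
C = 1 - 0.6148 = 0.3852 bits/use


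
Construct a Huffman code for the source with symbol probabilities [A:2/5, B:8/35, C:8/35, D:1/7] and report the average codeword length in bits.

Huffman tree construction:
Combine smallest probabilities repeatedly
Resulting codes:
  A: 0 (length 1)
  B: 111 (length 3)
  C: 10 (length 2)
  D: 110 (length 3)
Average length = Σ p(s) × length(s) = 1.9714 bits


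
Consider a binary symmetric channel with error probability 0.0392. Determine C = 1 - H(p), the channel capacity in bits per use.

For BSC with error probability p:
C = 1 - H(p) where H(p) is binary entropy
H(0.0392) = -0.0392 × log₂(0.0392) - 0.9608 × log₂(0.9608)
H(p) = 0.2386
C = 1 - 0.2386 = 0.7614 bits/use


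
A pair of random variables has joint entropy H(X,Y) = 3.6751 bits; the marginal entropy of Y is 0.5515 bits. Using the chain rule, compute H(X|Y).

Chain rule: H(X,Y) = H(X|Y) + H(Y)
H(X|Y) = H(X,Y) - H(Y) = 3.6751 - 0.5515 = 3.1236 bits


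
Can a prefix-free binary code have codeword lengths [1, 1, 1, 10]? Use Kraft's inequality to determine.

Kraft inequality: Σ 2^(-l_i) ≤ 1 for prefix-free code
Calculating: 2^(-1) + 2^(-1) + 2^(-1) + 2^(-10)
= 0.5 + 0.5 + 0.5 + 0.0009765625
= 1.5010
Since 1.5010 > 1, prefix-free code does not exist


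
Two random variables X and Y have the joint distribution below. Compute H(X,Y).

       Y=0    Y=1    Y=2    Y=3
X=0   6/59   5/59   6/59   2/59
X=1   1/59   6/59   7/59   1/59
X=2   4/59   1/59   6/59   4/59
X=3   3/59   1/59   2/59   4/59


H(X,Y) = -Σ p(x,y) log₂ p(x,y)
  p(0,0)=6/59: -0.1017 × log₂(0.1017) = 0.3354
  p(0,1)=5/59: -0.0847 × log₂(0.0847) = 0.3018
  p(0,2)=6/59: -0.1017 × log₂(0.1017) = 0.3354
  p(0,3)=2/59: -0.0339 × log₂(0.0339) = 0.1655
  p(1,0)=1/59: -0.0169 × log₂(0.0169) = 0.0997
  p(1,1)=6/59: -0.1017 × log₂(0.1017) = 0.3354
  p(1,2)=7/59: -0.1186 × log₂(0.1186) = 0.3649
  p(1,3)=1/59: -0.0169 × log₂(0.0169) = 0.0997
  p(2,0)=4/59: -0.0678 × log₂(0.0678) = 0.2632
  p(2,1)=1/59: -0.0169 × log₂(0.0169) = 0.0997
  p(2,2)=6/59: -0.1017 × log₂(0.1017) = 0.3354
  p(2,3)=4/59: -0.0678 × log₂(0.0678) = 0.2632
  p(3,0)=3/59: -0.0508 × log₂(0.0508) = 0.2185
  p(3,1)=1/59: -0.0169 × log₂(0.0169) = 0.0997
  p(3,2)=2/59: -0.0339 × log₂(0.0339) = 0.1655
  p(3,3)=4/59: -0.0678 × log₂(0.0678) = 0.2632
H(X,Y) = 3.7461 bits


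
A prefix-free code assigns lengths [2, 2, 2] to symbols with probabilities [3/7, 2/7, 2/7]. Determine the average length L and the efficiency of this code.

Average length L = Σ p_i × l_i = 2.0000 bits
Entropy H = 1.5567 bits
Efficiency η = H/L × 100% = 77.83%


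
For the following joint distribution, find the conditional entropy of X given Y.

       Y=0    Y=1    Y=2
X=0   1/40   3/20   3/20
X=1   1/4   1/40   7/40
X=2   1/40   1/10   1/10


H(X|Y) = Σ_y p(y) H(X|Y=y)
  p(Y=0) = 3/10, H(X|Y=0) = 0.8167
  p(Y=1) = 11/40, H(X|Y=1) = 1.3222
  p(Y=2) = 17/40, H(X|Y=2) = 1.5486
H(X|Y) = 0.3000×0.8167 + 0.2750×1.3222 + 0.4250×1.5486 = 1.2667 bits


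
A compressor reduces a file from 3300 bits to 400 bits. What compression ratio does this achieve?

Compression ratio = Original / Compressed
= 3300 / 400 = 8.25:1


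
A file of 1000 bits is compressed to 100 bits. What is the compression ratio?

Compression ratio = Original / Compressed
= 1000 / 100 = 10.00:1


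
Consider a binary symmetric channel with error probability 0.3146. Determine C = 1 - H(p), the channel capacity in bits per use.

For BSC with error probability p:
C = 1 - H(p) where H(p) is binary entropy
H(0.3146) = -0.3146 × log₂(0.3146) - 0.6854 × log₂(0.6854)
H(p) = 0.8984
C = 1 - 0.8984 = 0.1016 bits/use


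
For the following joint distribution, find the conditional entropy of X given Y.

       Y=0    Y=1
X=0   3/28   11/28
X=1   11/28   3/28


H(X|Y) = Σ_y p(y) H(X|Y=y)
  p(Y=0) = 1/2, H(X|Y=0) = 0.7496
  p(Y=1) = 1/2, H(X|Y=1) = 0.7496
H(X|Y) = 0.5000×0.7496 + 0.5000×0.7496 = 0.7496 bits


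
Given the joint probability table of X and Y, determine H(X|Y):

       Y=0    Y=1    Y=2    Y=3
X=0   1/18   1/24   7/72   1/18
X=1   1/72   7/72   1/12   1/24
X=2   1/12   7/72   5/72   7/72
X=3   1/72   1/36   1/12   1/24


H(X|Y) = Σ_y p(y) H(X|Y=y)
  p(Y=0) = 1/6, H(X|Y=0) = 1.6258
  p(Y=1) = 19/72, H(X|Y=1) = 1.8238
  p(Y=2) = 1/3, H(X|Y=2) = 1.9899
  p(Y=3) = 17/72, H(X|Y=3) = 1.9015
H(X|Y) = 0.1667×1.6258 + 0.2639×1.8238 + 0.3333×1.9899 + 0.2361×1.9015 = 1.8645 bits


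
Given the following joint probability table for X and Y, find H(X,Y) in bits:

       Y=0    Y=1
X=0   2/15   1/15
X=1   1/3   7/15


H(X,Y) = -Σ p(x,y) log₂ p(x,y)
  p(0,0)=2/15: -0.1333 × log₂(0.1333) = 0.3876
  p(0,1)=1/15: -0.0667 × log₂(0.0667) = 0.2605
  p(1,0)=1/3: -0.3333 × log₂(0.3333) = 0.5283
  p(1,1)=7/15: -0.4667 × log₂(0.4667) = 0.5131
H(X,Y) = 1.6895 bits


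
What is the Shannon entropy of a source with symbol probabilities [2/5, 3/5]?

H(X) = -Σ p(x) log₂ p(x)
  -2/5 × log₂(2/5) = 0.5288
  -3/5 × log₂(3/5) = 0.4422
H(X) = 0.9710 bits


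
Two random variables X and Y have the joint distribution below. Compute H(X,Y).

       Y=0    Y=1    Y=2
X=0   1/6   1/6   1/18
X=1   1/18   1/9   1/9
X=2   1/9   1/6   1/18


H(X,Y) = -Σ p(x,y) log₂ p(x,y)
  p(0,0)=1/6: -0.1667 × log₂(0.1667) = 0.4308
  p(0,1)=1/6: -0.1667 × log₂(0.1667) = 0.4308
  p(0,2)=1/18: -0.0556 × log₂(0.0556) = 0.2317
  p(1,0)=1/18: -0.0556 × log₂(0.0556) = 0.2317
  p(1,1)=1/9: -0.1111 × log₂(0.1111) = 0.3522
  p(1,2)=1/9: -0.1111 × log₂(0.1111) = 0.3522
  p(2,0)=1/9: -0.1111 × log₂(0.1111) = 0.3522
  p(2,1)=1/6: -0.1667 × log₂(0.1667) = 0.4308
  p(2,2)=1/18: -0.0556 × log₂(0.0556) = 0.2317
H(X,Y) = 3.0441 bits


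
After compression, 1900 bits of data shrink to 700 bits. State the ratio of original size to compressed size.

Compression ratio = Original / Compressed
= 1900 / 700 = 2.71:1


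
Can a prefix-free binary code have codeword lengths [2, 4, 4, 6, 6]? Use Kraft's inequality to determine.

Kraft inequality: Σ 2^(-l_i) ≤ 1 for prefix-free code
Calculating: 2^(-2) + 2^(-4) + 2^(-4) + 2^(-6) + 2^(-6)
= 0.25 + 0.0625 + 0.0625 + 0.015625 + 0.015625
= 0.4062
Since 0.4062 ≤ 1, prefix-free code exists


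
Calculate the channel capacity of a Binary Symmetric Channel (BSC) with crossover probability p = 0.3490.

For BSC with error probability p:
C = 1 - H(p) where H(p) is binary entropy
H(0.3490) = -0.3490 × log₂(0.3490) - 0.6510 × log₂(0.6510)
H(p) = 0.9332
C = 1 - 0.9332 = 0.0668 bits/use


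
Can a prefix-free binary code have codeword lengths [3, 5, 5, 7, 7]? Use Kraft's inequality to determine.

Kraft inequality: Σ 2^(-l_i) ≤ 1 for prefix-free code
Calculating: 2^(-3) + 2^(-5) + 2^(-5) + 2^(-7) + 2^(-7)
= 0.125 + 0.03125 + 0.03125 + 0.0078125 + 0.0078125
= 0.2031
Since 0.2031 ≤ 1, prefix-free code exists


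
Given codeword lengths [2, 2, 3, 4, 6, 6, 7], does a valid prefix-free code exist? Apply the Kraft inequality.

Kraft inequality: Σ 2^(-l_i) ≤ 1 for prefix-free code
Calculating: 2^(-2) + 2^(-2) + 2^(-3) + 2^(-4) + 2^(-6) + 2^(-6) + 2^(-7)
= 0.25 + 0.25 + 0.125 + 0.0625 + 0.015625 + 0.015625 + 0.0078125
= 0.7266
Since 0.7266 ≤ 1, prefix-free code exists


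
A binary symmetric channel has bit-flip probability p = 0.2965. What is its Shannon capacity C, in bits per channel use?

For BSC with error probability p:
C = 1 - H(p) where H(p) is binary entropy
H(0.2965) = -0.2965 × log₂(0.2965) - 0.7035 × log₂(0.7035)
H(p) = 0.8770
C = 1 - 0.8770 = 0.1230 bits/use


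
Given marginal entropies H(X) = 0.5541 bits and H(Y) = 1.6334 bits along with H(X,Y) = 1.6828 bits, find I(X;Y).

I(X;Y) = H(X) + H(Y) - H(X,Y)
I(X;Y) = 0.5541 + 1.6334 - 1.6828 = 0.5047 bits


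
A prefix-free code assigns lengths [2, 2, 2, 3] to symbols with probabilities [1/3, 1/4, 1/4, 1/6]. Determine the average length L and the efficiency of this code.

Average length L = Σ p_i × l_i = 2.1667 bits
Entropy H = 1.9591 bits
Efficiency η = H/L × 100% = 90.42%


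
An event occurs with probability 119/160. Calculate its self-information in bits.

Information content I(x) = -log₂(p(x))
I = -log₂(119/160) = -log₂(0.7438)
I = 0.4271 bits


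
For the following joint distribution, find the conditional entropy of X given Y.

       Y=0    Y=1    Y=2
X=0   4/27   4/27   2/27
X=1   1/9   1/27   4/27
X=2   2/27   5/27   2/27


H(X|Y) = Σ_y p(y) H(X|Y=y)
  p(Y=0) = 1/3, H(X|Y=0) = 1.5305
  p(Y=1) = 10/27, H(X|Y=1) = 1.3610
  p(Y=2) = 8/27, H(X|Y=2) = 1.5000
H(X|Y) = 0.3333×1.5305 + 0.3704×1.3610 + 0.2963×1.5000 = 1.4587 bits


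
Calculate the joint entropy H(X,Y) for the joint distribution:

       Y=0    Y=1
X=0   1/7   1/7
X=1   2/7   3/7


H(X,Y) = -Σ p(x,y) log₂ p(x,y)
  p(0,0)=1/7: -0.1429 × log₂(0.1429) = 0.4011
  p(0,1)=1/7: -0.1429 × log₂(0.1429) = 0.4011
  p(1,0)=2/7: -0.2857 × log₂(0.2857) = 0.5164
  p(1,1)=3/7: -0.4286 × log₂(0.4286) = 0.5239
H(X,Y) = 1.8424 bits


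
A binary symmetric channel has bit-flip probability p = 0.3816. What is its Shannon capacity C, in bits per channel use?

For BSC with error probability p:
C = 1 - H(p) where H(p) is binary entropy
H(0.3816) = -0.3816 × log₂(0.3816) - 0.6184 × log₂(0.6184)
H(p) = 0.9592
C = 1 - 0.9592 = 0.0408 bits/use


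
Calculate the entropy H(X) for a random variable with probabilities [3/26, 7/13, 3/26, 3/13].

H(X) = -Σ p(x) log₂ p(x)
  -3/26 × log₂(3/26) = 0.3595
  -7/13 × log₂(7/13) = 0.4809
  -3/26 × log₂(3/26) = 0.3595
  -3/13 × log₂(3/13) = 0.4882
H(X) = 1.6880 bits


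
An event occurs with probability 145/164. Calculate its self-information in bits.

Information content I(x) = -log₂(p(x))
I = -log₂(145/164) = -log₂(0.8841)
I = 0.1776 bits


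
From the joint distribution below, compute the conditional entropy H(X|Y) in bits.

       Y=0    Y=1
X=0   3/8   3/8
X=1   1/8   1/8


H(X|Y) = Σ_y p(y) H(X|Y=y)
  p(Y=0) = 1/2, H(X|Y=0) = 0.8113
  p(Y=1) = 1/2, H(X|Y=1) = 0.8113
H(X|Y) = 0.5000×0.8113 + 0.5000×0.8113 = 0.8113 bits


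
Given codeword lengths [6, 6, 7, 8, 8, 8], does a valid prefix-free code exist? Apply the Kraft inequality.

Kraft inequality: Σ 2^(-l_i) ≤ 1 for prefix-free code
Calculating: 2^(-6) + 2^(-6) + 2^(-7) + 2^(-8) + 2^(-8) + 2^(-8)
= 0.015625 + 0.015625 + 0.0078125 + 0.00390625 + 0.00390625 + 0.00390625
= 0.0508
Since 0.0508 ≤ 1, prefix-free code exists


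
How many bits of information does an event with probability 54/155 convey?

Information content I(x) = -log₂(p(x))
I = -log₂(54/155) = -log₂(0.3484)
I = 1.5212 bits


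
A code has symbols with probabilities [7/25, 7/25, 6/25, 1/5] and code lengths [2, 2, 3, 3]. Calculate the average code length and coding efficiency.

Average length L = Σ p_i × l_i = 2.4400 bits
Entropy H = 1.9870 bits
Efficiency η = H/L × 100% = 81.43%


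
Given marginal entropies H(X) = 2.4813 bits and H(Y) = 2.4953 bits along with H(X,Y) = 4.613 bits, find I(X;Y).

I(X;Y) = H(X) + H(Y) - H(X,Y)
I(X;Y) = 2.4813 + 2.4953 - 4.613 = 0.3636 bits


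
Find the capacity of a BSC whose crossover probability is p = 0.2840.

For BSC with error probability p:
C = 1 - H(p) where H(p) is binary entropy
H(0.2840) = -0.2840 × log₂(0.2840) - 0.7160 × log₂(0.7160)
H(p) = 0.8608
C = 1 - 0.8608 = 0.1392 bits/use


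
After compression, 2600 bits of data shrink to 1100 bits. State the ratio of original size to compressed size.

Compression ratio = Original / Compressed
= 2600 / 1100 = 2.36:1


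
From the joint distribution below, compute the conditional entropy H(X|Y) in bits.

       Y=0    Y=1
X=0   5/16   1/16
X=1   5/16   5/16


H(X|Y) = Σ_y p(y) H(X|Y=y)
  p(Y=0) = 5/8, H(X|Y=0) = 1.0000
  p(Y=1) = 3/8, H(X|Y=1) = 0.6500
H(X|Y) = 0.6250×1.0000 + 0.3750×0.6500 = 0.8688 bits


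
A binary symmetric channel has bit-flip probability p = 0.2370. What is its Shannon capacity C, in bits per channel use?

For BSC with error probability p:
C = 1 - H(p) where H(p) is binary entropy
H(0.2370) = -0.2370 × log₂(0.2370) - 0.7630 × log₂(0.7630)
H(p) = 0.7900
C = 1 - 0.7900 = 0.2100 bits/use


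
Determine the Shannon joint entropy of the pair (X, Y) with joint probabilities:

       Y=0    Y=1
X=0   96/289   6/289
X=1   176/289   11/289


H(X,Y) = -Σ p(x,y) log₂ p(x,y)
  p(0,0)=96/289: -0.3322 × log₂(0.3322) = 0.5282
  p(0,1)=6/289: -0.0208 × log₂(0.0208) = 0.1161
  p(1,0)=176/289: -0.6090 × log₂(0.6090) = 0.4357
  p(1,1)=11/289: -0.0381 × log₂(0.0381) = 0.1795
H(X,Y) = 1.2594 bits


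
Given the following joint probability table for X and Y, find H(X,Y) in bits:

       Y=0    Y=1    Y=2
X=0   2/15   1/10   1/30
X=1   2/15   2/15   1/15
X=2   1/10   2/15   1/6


H(X,Y) = -Σ p(x,y) log₂ p(x,y)
  p(0,0)=2/15: -0.1333 × log₂(0.1333) = 0.3876
  p(0,1)=1/10: -0.1000 × log₂(0.1000) = 0.3322
  p(0,2)=1/30: -0.0333 × log₂(0.0333) = 0.1636
  p(1,0)=2/15: -0.1333 × log₂(0.1333) = 0.3876
  p(1,1)=2/15: -0.1333 × log₂(0.1333) = 0.3876
  p(1,2)=1/15: -0.0667 × log₂(0.0667) = 0.2605
  p(2,0)=1/10: -0.1000 × log₂(0.1000) = 0.3322
  p(2,1)=2/15: -0.1333 × log₂(0.1333) = 0.3876
  p(2,2)=1/6: -0.1667 × log₂(0.1667) = 0.4308
H(X,Y) = 3.0696 bits


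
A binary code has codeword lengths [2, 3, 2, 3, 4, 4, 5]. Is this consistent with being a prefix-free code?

Kraft inequality: Σ 2^(-l_i) ≤ 1 for prefix-free code
Calculating: 2^(-2) + 2^(-3) + 2^(-2) + 2^(-3) + 2^(-4) + 2^(-4) + 2^(-5)
= 0.25 + 0.125 + 0.25 + 0.125 + 0.0625 + 0.0625 + 0.03125
= 0.9062
Since 0.9062 ≤ 1, prefix-free code exists


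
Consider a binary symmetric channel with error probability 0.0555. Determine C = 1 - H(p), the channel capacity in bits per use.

For BSC with error probability p:
C = 1 - H(p) where H(p) is binary entropy
H(0.0555) = -0.0555 × log₂(0.0555) - 0.9445 × log₂(0.9445)
H(p) = 0.3093
C = 1 - 0.3093 = 0.6907 bits/use


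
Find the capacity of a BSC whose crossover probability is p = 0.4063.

For BSC with error probability p:
C = 1 - H(p) where H(p) is binary entropy
H(0.4063) = -0.4063 × log₂(0.4063) - 0.5937 × log₂(0.5937)
H(p) = 0.9745
C = 1 - 0.9745 = 0.0255 bits/use


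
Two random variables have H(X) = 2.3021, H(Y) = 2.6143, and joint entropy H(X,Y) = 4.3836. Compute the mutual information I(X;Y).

I(X;Y) = H(X) + H(Y) - H(X,Y)
I(X;Y) = 2.3021 + 2.6143 - 4.3836 = 0.5328 bits


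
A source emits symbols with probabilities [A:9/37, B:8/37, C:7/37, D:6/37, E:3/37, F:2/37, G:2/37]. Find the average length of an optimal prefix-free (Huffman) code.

Huffman tree construction:
Combine smallest probabilities repeatedly
Resulting codes:
  A: 10 (length 2)
  B: 01 (length 2)
  C: 111 (length 3)
  D: 110 (length 3)
  E: 000 (length 3)
  F: 0010 (length 4)
  G: 0011 (length 4)
Average length = Σ p(s) × length(s) = 2.6486 bits


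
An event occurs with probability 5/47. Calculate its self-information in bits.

Information content I(x) = -log₂(p(x))
I = -log₂(5/47) = -log₂(0.1064)
I = 3.2327 bits


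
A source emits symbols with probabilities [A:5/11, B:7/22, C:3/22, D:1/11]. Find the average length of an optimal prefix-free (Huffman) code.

Huffman tree construction:
Combine smallest probabilities repeatedly
Resulting codes:
  A: 0 (length 1)
  B: 11 (length 2)
  C: 101 (length 3)
  D: 100 (length 3)
Average length = Σ p(s) × length(s) = 1.7727 bits


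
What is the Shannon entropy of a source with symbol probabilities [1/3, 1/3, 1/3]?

H(X) = -Σ p(x) log₂ p(x)
  -1/3 × log₂(1/3) = 0.5283
  -1/3 × log₂(1/3) = 0.5283
  -1/3 × log₂(1/3) = 0.5283
H(X) = 1.5850 bits


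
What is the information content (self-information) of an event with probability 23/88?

Information content I(x) = -log₂(p(x))
I = -log₂(23/88) = -log₂(0.2614)
I = 1.9359 bits


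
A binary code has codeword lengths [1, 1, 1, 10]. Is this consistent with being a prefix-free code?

Kraft inequality: Σ 2^(-l_i) ≤ 1 for prefix-free code
Calculating: 2^(-1) + 2^(-1) + 2^(-1) + 2^(-10)
= 0.5 + 0.5 + 0.5 + 0.0009765625
= 1.5010
Since 1.5010 > 1, prefix-free code does not exist


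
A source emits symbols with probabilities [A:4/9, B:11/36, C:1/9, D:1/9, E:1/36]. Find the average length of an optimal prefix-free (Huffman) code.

Huffman tree construction:
Combine smallest probabilities repeatedly
Resulting codes:
  A: 0 (length 1)
  B: 11 (length 2)
  C: 1011 (length 4)
  D: 100 (length 3)
  E: 1010 (length 4)
Average length = Σ p(s) × length(s) = 1.9444 bits


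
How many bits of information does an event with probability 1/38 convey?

Information content I(x) = -log₂(p(x))
I = -log₂(1/38) = -log₂(0.0263)
I = 5.2479 bits


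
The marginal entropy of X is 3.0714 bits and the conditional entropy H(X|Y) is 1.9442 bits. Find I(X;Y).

I(X;Y) = H(X) - H(X|Y)
I(X;Y) = 3.0714 - 1.9442 = 1.1272 bits
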